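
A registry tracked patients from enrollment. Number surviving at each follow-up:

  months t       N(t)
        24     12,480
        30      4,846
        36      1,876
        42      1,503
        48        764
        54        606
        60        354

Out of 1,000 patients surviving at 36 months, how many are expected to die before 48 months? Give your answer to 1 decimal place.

The relevant probability is 1 − 764/1,876 = 0.592751.
Expected number = 1,000 × 0.592751 = 592.8.

592.8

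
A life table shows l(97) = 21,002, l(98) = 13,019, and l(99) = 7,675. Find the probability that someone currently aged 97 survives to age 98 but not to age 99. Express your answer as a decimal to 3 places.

0.254

This is the probability of reaching 98 but not 99, conditional on being alive at 97: (l(98) − l(99)) / l(97).
= (13,019 − 7,675) / 21,002 = 5,344 / 21,002 = 0.254452.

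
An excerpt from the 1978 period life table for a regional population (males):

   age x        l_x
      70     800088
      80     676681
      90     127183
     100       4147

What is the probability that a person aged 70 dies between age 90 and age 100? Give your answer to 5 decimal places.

0.15378

We want 20|10q70 = (l_90 − l_100)/l_70.
This is the probability of reaching 90 but not 100, conditional on being alive at 70: (l_90 − l_100) / l_70.
= (127183 − 4147) / 800088 = 123036 / 800088 = 0.153778.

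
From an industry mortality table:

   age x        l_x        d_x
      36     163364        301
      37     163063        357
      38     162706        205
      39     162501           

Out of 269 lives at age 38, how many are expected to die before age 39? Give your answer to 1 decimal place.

0.3

The relevant probability is 1 − 162501/162706 = 0.001260.
Expected number = 269 × 0.001260 = 0.3.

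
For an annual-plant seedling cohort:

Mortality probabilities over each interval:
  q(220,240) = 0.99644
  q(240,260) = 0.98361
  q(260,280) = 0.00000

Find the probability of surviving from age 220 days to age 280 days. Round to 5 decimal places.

0.00006

Survival from 220 to 280 is the product of surviving each interval: (1 − 0.99644) × (1 − 0.98361) × (1 − 0.00000).
= 0.00356 × 0.01639 × 1.00000 = 0.000058.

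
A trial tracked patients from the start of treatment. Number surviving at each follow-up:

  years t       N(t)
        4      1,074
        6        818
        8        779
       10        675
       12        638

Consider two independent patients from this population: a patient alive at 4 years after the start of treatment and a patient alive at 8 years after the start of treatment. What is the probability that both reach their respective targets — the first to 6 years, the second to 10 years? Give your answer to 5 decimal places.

0.65996

p₁ = N(6)/N(4) = 818/1,074 = 0.761639; p₂ = N(10)/N(8) = 675/779 = 0.866496.
P(both) = p₁ × p₂ = 0.761639 × 0.866496 = 0.659957.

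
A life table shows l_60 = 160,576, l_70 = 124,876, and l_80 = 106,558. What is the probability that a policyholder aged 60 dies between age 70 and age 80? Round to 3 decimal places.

0.114

This is the probability of reaching 70 but not 80, conditional on being alive at 60: (l_70 − l_80) / l_60.
= (124,876 − 106,558) / 160,576 = 18,318 / 160,576 = 0.114077.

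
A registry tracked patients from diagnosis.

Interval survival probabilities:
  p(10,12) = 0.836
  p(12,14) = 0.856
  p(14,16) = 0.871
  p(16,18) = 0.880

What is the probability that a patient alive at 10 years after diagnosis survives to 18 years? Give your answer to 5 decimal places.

Survival from 10 to 18 is the product of surviving each interval: 0.836 × 0.856 × 0.871 × 0.880.
= 0.548505.

0.54851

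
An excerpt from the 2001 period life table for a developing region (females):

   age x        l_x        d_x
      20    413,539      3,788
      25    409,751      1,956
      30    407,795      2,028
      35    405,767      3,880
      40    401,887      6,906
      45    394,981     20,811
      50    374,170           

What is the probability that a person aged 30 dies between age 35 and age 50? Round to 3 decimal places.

We want 5|15q30 = (l_35 − l_50)/l_30.
This is the probability of reaching 35 but not 50, conditional on being alive at 30: (l_35 − l_50) / l_30.
= (405,767 − 374,170) / 407,795 = 31,597 / 407,795 = 0.077483.

0.077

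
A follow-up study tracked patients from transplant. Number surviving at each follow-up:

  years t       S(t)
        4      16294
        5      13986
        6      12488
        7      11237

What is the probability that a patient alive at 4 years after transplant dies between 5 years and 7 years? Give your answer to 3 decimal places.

0.169

This is the probability of reaching 5 but not 7, conditional on being alive at 4: (S(5) − S(7)) / S(4).
= (13986 − 11237) / 16294 = 2749 / 16294 = 0.168712.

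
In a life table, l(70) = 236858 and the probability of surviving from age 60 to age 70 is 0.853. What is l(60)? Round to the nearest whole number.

277676

l(60) = l(70) / p = 236858 / 0.853 = 277676.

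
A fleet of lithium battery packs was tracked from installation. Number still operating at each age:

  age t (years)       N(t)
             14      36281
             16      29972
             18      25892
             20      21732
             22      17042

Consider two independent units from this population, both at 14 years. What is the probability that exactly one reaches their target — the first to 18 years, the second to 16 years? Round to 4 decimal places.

0.3607

p₁ = N(18)/N(14) = 25892/36281 = 0.713652; p₂ = N(16)/N(14) = 29972/36281 = 0.826107.
P(exactly one) = p₁(1−p₂) + (1−p₁)p₂ = 0.124099 + 0.236554 = 0.360653.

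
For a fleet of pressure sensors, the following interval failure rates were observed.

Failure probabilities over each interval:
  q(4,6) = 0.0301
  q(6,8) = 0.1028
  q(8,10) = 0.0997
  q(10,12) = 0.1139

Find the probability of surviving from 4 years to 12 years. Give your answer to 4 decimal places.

0.6942

P(survive 4→12) = (1 − 0.0301) × (1 − 0.1028) × (1 − 0.0997) × (1 − 0.1139).
= 0.9699 × 0.8972 × 0.9003 × 0.8861 = 0.694203.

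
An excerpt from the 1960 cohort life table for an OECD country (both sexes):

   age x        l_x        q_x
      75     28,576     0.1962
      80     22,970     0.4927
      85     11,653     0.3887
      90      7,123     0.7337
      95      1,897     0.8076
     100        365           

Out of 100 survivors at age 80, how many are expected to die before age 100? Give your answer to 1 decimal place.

The relevant probability is 1 − 365/22,970 = 0.984110.
Expected number = 100 × 0.984110 = 98.4.

98.4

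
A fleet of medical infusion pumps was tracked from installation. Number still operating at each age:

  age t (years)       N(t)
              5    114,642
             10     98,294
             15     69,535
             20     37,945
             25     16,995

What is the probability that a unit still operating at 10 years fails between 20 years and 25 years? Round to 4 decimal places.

This is the probability of reaching 20 but not 25, conditional on being operational at 10: (N(20) − N(25)) / N(10).
= (37,945 − 16,995) / 98,294 = 20,950 / 98,294 = 0.213136.

0.2131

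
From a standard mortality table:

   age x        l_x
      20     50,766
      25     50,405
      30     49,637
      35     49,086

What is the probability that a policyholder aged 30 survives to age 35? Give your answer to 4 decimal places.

0.9889

We want 5p30 = l_35/l_30.
The conditional survival probability is l_35/l_30 = 49,086/49,637 = 0.988899.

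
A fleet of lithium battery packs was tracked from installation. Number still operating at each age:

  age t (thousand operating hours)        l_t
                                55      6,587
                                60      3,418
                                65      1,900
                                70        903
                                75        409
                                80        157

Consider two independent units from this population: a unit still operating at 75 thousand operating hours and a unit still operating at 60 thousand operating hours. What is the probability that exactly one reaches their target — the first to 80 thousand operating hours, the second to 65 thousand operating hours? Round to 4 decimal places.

0.5130

p₁ = l_80/l_75 = 157/409 = 0.383863; p₂ = l_65/l_60 = 1,900/3,418 = 0.555881.
P(exactly one) = p₁(1−p₂) + (1−p₁)p₂ = 0.170481 + 0.342499 = 0.512980.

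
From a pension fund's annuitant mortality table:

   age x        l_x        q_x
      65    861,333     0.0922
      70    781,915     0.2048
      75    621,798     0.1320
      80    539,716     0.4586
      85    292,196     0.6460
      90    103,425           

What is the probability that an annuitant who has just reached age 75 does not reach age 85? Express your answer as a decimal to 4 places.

0.5301

P(die before 85 | alive at 75) = 1 − l_85/l_75 = 1 − 292,196/621,798 = (329,602)/621,798 = 0.530079.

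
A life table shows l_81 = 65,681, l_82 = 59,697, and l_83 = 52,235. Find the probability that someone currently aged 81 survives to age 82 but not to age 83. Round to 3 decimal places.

0.114

We want 1|1q81 = (l_82 − l_83)/l_81.
This is the probability of reaching 82 but not 83, conditional on being alive at 81: (l_82 − l_83) / l_81.
= (59,697 − 52,235) / 65,681 = 7,462 / 65,681 = 0.113610.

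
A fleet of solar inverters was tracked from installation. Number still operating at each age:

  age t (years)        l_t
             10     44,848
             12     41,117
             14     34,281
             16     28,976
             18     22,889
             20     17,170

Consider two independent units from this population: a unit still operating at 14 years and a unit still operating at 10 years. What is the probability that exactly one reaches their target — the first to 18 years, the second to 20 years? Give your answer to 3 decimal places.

p₁ = l_18/l_14 = 22,889/34,281 = 0.667688; p₂ = l_20/l_10 = 17,170/44,848 = 0.382849.
P(exactly one) = p₁(1−p₂) + (1−p₁)p₂ = 0.412064 + 0.127225 = 0.539290.

0.539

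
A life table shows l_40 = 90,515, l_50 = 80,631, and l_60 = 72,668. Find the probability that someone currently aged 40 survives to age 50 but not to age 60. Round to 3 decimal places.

0.088

We want 10|10q40 = (l_50 − l_60)/l_40.
This is the probability of reaching 50 but not 60, conditional on being alive at 40: (l_50 − l_60) / l_40.
= (80,631 − 72,668) / 90,515 = 7,963 / 90,515 = 0.087974.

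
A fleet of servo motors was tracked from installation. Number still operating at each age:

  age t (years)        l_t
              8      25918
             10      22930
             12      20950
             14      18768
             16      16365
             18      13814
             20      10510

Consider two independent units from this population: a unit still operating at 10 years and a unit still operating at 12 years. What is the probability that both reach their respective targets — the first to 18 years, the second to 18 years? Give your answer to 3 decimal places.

p₁ = l_18/l_10 = 13814/22930 = 0.602442; p₂ = l_18/l_12 = 13814/20950 = 0.659379.
P(both) = p₁ × p₂ = 0.602442 × 0.659379 = 0.397238.

0.397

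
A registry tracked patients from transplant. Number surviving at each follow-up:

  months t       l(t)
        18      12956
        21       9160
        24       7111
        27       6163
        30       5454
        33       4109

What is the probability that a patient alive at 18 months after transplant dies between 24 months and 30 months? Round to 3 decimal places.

0.128

This is the probability of reaching 24 but not 30, conditional on being alive at 18: (l(24) − l(30)) / l(18).
= (7111 − 5454) / 12956 = 1657 / 12956 = 0.127894.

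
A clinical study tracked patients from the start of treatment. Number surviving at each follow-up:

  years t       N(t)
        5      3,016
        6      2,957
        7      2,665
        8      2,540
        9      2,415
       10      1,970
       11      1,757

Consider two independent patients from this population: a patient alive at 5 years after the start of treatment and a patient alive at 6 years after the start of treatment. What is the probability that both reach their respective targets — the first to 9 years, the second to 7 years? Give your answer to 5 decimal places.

p₁ = N(9)/N(5) = 2,415/3,016 = 0.800729; p₂ = N(7)/N(6) = 2,665/2,957 = 0.901251.
P(both) = p₁ × p₂ = 0.800729 × 0.901251 = 0.721658.

0.72166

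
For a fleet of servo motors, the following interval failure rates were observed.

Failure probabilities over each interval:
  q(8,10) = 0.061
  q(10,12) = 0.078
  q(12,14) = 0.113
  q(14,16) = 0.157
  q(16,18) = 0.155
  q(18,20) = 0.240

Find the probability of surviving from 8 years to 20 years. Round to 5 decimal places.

P(survive 8→20) = (1 − 0.061) × (1 − 0.078) × (1 − 0.113) × (1 − 0.157) × (1 − 0.155) × (1 − 0.240).
= 0.939 × 0.922 × 0.887 × 0.843 × 0.845 × 0.760 = 0.415736.

0.41574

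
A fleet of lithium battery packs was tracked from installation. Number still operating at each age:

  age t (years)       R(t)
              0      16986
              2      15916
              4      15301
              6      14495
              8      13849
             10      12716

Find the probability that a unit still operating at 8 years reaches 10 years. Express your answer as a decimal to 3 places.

The conditional survival probability is R(10)/R(8) = 12716/13849 = 0.918189.

0.918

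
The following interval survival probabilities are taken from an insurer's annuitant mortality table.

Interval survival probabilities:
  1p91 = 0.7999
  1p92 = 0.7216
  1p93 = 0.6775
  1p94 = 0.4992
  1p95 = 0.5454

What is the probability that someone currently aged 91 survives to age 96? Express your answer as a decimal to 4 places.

0.1065

The overall survival probability is 0.7999 × 0.7216 × 0.6775 × 0.4992 × 0.5454.
= 0.106471.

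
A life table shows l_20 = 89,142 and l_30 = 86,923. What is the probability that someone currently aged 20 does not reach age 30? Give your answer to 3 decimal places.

P(die before 30 | alive at 20) = 1 − l_30/l_20 = 1 − 86,923/89,142 = (2,219)/89,142 = 0.024893.

0.025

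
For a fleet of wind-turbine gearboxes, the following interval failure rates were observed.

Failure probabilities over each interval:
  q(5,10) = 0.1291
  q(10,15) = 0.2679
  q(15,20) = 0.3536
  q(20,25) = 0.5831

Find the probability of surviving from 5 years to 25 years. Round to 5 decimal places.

The overall survival probability is (1 − 0.1291) × (1 − 0.2679) × (1 − 0.3536) × (1 − 0.5831).
= 0.8709 × 0.7321 × 0.6464 × 0.4169 = 0.171819.

0.17182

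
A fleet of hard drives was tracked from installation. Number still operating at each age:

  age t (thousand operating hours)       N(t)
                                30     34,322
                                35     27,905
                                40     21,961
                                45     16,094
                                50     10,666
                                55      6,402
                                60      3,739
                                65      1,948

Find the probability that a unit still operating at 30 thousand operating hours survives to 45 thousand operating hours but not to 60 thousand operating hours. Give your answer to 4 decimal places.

This is the probability of reaching 45 but not 60, conditional on being operational at 30: (N(45) − N(60)) / N(30).
= (16,094 − 3,739) / 34,322 = 12,355 / 34,322 = 0.359973.

0.3600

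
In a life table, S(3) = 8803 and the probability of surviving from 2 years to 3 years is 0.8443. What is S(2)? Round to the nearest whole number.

S(2) = S(3) / p = 8803 / 0.8443 = 10426.

10426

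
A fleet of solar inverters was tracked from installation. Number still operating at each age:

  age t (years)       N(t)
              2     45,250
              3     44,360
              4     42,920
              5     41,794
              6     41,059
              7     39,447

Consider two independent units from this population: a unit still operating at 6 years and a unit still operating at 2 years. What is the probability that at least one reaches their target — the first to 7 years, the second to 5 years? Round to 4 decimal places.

0.9970

p₁ = N(7)/N(6) = 39,447/41,059 = 0.960739; p₂ = N(5)/N(2) = 41,794/45,250 = 0.923624.
P(at least one) = 1 − (1−p₁)(1−p₂) = 1 − 0.039261 × 0.076376 = 0.997001.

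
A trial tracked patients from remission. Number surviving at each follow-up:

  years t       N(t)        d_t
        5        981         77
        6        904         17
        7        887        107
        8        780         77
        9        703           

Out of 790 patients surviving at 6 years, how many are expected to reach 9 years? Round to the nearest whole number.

614

The relevant probability is 703/904 = 0.777655.
Expected number = 790 × 0.777655 = 614.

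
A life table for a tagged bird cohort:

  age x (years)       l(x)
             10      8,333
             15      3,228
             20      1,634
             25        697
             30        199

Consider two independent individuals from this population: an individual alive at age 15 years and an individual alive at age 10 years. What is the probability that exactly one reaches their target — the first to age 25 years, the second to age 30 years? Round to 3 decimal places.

0.229

p₁ = l(25)/l(15) = 697/3,228 = 0.215923; p₂ = l(30)/l(10) = 199/8,333 = 0.023881.
P(exactly one) = p₁(1−p₂) + (1−p₁)p₂ = 0.210767 + 0.018725 = 0.229491.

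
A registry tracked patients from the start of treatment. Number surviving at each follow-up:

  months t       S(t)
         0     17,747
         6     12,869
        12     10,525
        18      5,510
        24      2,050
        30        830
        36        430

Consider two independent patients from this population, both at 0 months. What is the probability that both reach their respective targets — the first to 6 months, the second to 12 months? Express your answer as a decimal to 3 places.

0.430

p₁ = S(6)/S(0) = 12,869/17,747 = 0.725137; p₂ = S(12)/S(0) = 10,525/17,747 = 0.593058.
P(both) = p₁ × p₂ = 0.725137 × 0.593058 = 0.430048.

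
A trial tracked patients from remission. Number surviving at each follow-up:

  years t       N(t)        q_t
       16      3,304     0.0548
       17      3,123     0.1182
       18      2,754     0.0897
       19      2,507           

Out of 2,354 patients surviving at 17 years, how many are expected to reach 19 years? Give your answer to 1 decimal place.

1889.7

The relevant probability is 2,507/3,123 = 0.802754.
Expected number = 2,354 × 0.802754 = 1889.7.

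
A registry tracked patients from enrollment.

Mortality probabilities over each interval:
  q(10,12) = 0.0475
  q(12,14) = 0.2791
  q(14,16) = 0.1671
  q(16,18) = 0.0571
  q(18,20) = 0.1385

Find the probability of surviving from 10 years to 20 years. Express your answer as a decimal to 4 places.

Survival from 10 to 20 is the product of surviving each interval: (1 − 0.0475) × (1 − 0.2791) × (1 − 0.1671) × (1 − 0.0571) × (1 − 0.1385).
= 0.9525 × 0.7209 × 0.8329 × 0.9429 × 0.8615 = 0.464573.

0.4646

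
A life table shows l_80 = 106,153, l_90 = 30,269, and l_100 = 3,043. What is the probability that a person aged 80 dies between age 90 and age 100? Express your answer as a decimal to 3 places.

We want 10|10q80 = (l_90 − l_100)/l_80.
This is the probability of reaching 90 but not 100, conditional on being alive at 80: (l_90 − l_100) / l_80.
= (30,269 − 3,043) / 106,153 = 27,226 / 106,153 = 0.256479.

0.256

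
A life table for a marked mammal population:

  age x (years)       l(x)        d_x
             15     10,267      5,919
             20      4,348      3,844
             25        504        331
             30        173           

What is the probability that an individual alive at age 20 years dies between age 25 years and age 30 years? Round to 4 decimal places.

This is the probability of reaching 25 but not 30, conditional on being alive at 20: (l(25) − l(30)) / l(20).
= (504 − 173) / 4,348 = 331 / 4,348 = 0.076127.

0.0761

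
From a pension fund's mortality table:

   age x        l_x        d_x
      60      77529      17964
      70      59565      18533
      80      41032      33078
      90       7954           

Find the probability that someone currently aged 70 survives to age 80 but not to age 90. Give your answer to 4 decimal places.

0.5553

We want 10|10q70 = (l_80 − l_90)/l_70.
This is the probability of reaching 80 but not 90, conditional on being alive at 70: (l_80 − l_90) / l_70.
= (41032 − 7954) / 59565 = 33078 / 59565 = 0.555326.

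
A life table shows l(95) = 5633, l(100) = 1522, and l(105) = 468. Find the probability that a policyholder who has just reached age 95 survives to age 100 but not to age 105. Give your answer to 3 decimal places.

0.187

This is the probability of reaching 100 but not 105, conditional on being alive at 95: (l(100) − l(105)) / l(95).
= (1522 − 468) / 5633 = 1054 / 5633 = 0.187112.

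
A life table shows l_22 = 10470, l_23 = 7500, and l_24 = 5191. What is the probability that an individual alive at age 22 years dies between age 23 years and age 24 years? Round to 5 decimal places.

This is the probability of reaching 23 but not 24, conditional on being alive at 22: (l_23 − l_24) / l_22.
= (7500 − 5191) / 10470 = 2309 / 10470 = 0.220535.

0.22053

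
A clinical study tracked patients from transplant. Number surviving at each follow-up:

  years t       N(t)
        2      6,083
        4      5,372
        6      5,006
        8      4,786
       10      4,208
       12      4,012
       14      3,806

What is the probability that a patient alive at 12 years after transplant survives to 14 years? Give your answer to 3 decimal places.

The conditional survival probability is N(14)/N(12) = 3,806/4,012 = 0.948654.

0.949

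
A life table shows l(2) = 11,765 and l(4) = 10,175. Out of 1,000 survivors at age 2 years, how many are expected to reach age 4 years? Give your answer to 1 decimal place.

The relevant probability is 10,175/11,765 = 0.864853.
Expected number = 1,000 × 0.864853 = 864.9.

864.9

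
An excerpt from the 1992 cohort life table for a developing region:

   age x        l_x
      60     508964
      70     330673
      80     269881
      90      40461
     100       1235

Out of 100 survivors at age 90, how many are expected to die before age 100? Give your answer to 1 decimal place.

The relevant probability is 1 − 1235/40461 = 0.969477.
Expected number = 100 × 0.969477 = 96.9.

96.9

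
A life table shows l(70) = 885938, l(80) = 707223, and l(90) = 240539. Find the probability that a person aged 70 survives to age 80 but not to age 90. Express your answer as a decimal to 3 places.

0.527

This is the probability of reaching 80 but not 90, conditional on being alive at 70: (l(80) − l(90)) / l(70).
= (707223 − 240539) / 885938 = 466684 / 885938 = 0.526768.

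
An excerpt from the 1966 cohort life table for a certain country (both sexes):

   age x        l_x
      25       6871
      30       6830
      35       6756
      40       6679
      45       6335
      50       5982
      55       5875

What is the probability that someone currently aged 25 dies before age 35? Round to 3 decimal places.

0.017

P(die before 35 | alive at 25) = 1 − l_35/l_25 = 1 − 6756/6871 = (115)/6871 = 0.016737.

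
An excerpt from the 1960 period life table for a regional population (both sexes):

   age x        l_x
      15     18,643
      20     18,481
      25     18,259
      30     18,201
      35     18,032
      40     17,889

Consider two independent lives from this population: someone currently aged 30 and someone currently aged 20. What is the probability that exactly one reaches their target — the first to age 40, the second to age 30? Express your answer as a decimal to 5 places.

p₁ = l_40/l_30 = 17,889/18,201 = 0.982858; p₂ = l_30/l_20 = 18,201/18,481 = 0.984849.
P(exactly one) = p₁(1−p₂) + (1−p₁)p₂ = 0.014891 + 0.016882 = 0.031774.

0.03177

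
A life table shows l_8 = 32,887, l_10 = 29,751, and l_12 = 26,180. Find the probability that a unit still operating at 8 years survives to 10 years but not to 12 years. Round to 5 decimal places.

This is the probability of reaching 10 but not 12, conditional on being operational at 8: (l_10 − l_12) / l_8.
= (29,751 − 26,180) / 32,887 = 3,571 / 32,887 = 0.108584.

0.10858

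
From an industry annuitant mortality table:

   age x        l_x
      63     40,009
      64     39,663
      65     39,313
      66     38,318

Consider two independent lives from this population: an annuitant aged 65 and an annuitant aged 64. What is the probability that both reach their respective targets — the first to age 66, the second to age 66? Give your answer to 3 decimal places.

p₁ = l_66/l_65 = 38,318/39,313 = 0.974690; p₂ = l_66/l_64 = 38,318/39,663 = 0.966089.
P(both) = p₁ × p₂ = 0.974690 × 0.966089 = 0.941637.

0.942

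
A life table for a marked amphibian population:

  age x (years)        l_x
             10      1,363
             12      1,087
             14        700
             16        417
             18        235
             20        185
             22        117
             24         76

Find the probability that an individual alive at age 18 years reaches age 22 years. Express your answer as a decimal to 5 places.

The conditional survival probability is l_22/l_18 = 117/235 = 0.497872.

0.49787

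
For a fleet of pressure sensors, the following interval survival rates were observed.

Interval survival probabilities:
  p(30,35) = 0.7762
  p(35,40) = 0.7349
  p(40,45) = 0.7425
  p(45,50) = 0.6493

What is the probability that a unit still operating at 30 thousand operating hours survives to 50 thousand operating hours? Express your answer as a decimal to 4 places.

Chaining the interval survival probabilities: 0.7762 × 0.7349 × 0.7425 × 0.6493.
= 0.275007.

0.2750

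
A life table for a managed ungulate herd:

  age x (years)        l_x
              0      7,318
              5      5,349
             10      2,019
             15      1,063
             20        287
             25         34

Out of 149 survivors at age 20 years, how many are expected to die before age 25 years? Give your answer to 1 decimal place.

The relevant probability is 1 − 34/287 = 0.881533.
Expected number = 149 × 0.881533 = 131.3.

131.3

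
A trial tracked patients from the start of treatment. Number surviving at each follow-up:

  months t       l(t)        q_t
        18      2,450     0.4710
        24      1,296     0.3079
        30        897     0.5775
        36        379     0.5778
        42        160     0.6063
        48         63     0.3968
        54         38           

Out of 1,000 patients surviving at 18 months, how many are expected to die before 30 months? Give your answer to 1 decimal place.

633.9

The relevant probability is 1 − 897/2,450 = 0.633878.
Expected number = 1,000 × 0.633878 = 633.9.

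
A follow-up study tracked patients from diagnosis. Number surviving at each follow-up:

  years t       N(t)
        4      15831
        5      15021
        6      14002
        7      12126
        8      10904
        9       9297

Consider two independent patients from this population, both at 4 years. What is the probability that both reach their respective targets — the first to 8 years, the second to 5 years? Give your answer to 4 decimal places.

0.6535

p₁ = N(8)/N(4) = 10904/15831 = 0.688775; p₂ = N(5)/N(4) = 15021/15831 = 0.948835.
P(both) = p₁ × p₂ = 0.688775 × 0.948835 = 0.653534.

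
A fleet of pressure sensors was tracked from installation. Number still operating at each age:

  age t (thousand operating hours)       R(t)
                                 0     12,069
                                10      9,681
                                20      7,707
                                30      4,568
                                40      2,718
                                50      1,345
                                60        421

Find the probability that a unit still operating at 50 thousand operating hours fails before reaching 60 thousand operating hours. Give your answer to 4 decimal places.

0.6870

P(fail before 60 | operational at 50) = 1 − R(60)/R(50) = 1 − 421/1,345 = (924)/1,345 = 0.686989.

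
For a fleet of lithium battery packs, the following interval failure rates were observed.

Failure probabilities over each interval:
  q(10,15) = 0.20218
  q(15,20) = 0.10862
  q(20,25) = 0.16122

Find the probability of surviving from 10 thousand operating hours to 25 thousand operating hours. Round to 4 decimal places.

0.5965

Survival from 10 to 25 is the product of surviving each interval: (1 − 0.20218) × (1 − 0.10862) × (1 − 0.16122).
= 0.79782 × 0.89138 × 0.83878 = 0.596507.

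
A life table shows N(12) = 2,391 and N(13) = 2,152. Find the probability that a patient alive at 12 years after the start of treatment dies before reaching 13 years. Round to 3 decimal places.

0.100

P(die before 13 | alive at 12) = 1 − N(13)/N(12) = 1 − 2,152/2,391 = (239)/2,391 = 0.099958.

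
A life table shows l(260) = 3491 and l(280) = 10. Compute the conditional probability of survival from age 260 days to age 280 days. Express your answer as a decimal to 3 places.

The conditional survival probability is l(280)/l(260) = 10/3491 = 0.002865.

0.003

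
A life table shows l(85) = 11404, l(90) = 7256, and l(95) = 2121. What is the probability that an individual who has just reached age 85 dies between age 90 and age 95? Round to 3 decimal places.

0.450

This is the probability of reaching 90 but not 95, conditional on being alive at 85: (l(90) − l(95)) / l(85).
= (7256 − 2121) / 11404 = 5135 / 11404 = 0.450281.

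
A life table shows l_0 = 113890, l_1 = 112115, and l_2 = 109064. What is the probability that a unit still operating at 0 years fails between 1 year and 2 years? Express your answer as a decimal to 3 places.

This is the probability of reaching 1 but not 2, conditional on being operational at 0: (l_1 − l_2) / l_0.
= (112115 − 109064) / 113890 = 3051 / 113890 = 0.026789.

0.027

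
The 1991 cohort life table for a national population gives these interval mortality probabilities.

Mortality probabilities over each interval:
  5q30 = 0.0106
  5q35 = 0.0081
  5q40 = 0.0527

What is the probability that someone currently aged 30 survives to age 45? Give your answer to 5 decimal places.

0.92967

The overall survival probability is (1 − 0.0106) × (1 − 0.0081) × (1 − 0.0527).
= 0.9894 × 0.9919 × 0.9473 = 0.929667.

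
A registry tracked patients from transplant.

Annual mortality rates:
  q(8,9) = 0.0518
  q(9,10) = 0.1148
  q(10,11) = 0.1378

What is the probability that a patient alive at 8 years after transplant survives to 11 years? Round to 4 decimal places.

Survival from 8 to 11 is the product of surviving each interval: (1 − 0.0518) × (1 − 0.1148) × (1 − 0.1378).
= 0.9482 × 0.8852 × 0.8622 = 0.723685.

0.7237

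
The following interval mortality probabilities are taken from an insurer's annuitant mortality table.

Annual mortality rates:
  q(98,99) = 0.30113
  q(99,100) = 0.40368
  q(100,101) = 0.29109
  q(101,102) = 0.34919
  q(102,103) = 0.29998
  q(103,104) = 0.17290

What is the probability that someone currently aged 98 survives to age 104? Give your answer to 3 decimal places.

0.111

Chaining the interval survival probabilities: (1 − 0.30113) × (1 − 0.40368) × (1 − 0.29109) × (1 − 0.34919) × (1 − 0.29998) × (1 − 0.17290).
= 0.69887 × 0.59632 × 0.70891 × 0.65081 × 0.70002 × 0.82710 = 0.111324.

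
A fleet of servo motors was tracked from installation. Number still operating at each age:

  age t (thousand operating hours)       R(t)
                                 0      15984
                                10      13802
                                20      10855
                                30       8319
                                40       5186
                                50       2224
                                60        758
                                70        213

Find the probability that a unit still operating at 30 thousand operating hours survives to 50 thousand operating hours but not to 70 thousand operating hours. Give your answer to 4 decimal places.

0.2417

This is the probability of reaching 50 but not 70, conditional on being operational at 30: (R(50) − R(70)) / R(30).
= (2224 − 213) / 8319 = 2011 / 8319 = 0.241736.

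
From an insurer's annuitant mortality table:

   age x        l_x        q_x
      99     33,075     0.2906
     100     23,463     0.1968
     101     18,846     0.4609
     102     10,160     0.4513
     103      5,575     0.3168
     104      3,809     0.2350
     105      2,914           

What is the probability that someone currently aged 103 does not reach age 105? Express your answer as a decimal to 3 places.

0.477

P(die before 105 | alive at 103) = 1 − l_105/l_103 = 1 − 2,914/5,575 = (2,661)/5,575 = 0.477309.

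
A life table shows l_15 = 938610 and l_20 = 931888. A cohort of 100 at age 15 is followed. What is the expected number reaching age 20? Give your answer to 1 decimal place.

The relevant probability is 931888/938610 = 0.992838.
Expected number = 100 × 0.992838 = 99.3.

99.3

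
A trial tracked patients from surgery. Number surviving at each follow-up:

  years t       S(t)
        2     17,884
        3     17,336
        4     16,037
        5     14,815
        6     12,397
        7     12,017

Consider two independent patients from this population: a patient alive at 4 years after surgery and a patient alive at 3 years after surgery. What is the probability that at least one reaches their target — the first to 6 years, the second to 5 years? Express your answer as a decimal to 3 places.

0.967

p₁ = S(6)/S(4) = 12,397/16,037 = 0.773025; p₂ = S(5)/S(3) = 14,815/17,336 = 0.854580.
P(at least one) = 1 − (1−p₁)(1−p₂) = 1 − 0.226975 × 0.145420 = 0.966993.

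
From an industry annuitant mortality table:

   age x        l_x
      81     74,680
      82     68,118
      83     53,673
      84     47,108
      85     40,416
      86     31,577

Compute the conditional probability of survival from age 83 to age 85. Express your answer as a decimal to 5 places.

0.75300

The conditional survival probability is l_85/l_83 = 40,416/53,673 = 0.753004.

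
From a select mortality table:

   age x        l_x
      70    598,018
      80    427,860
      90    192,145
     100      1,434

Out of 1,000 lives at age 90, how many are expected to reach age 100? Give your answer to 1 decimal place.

The relevant probability is 1,434/192,145 = 0.007463.
Expected number = 1,000 × 0.007463 = 7.5.

7.5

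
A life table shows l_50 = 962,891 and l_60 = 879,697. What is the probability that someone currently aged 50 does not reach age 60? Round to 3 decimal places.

0.086

P(die before 60 | alive at 50) = 1 − l_60/l_50 = 1 − 879,697/962,891 = (83,194)/962,891 = 0.086400.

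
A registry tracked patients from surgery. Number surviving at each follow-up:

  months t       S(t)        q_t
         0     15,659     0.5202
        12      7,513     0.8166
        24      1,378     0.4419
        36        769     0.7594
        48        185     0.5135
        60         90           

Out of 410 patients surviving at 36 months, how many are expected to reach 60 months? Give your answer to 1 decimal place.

The relevant probability is 90/769 = 0.117035.
Expected number = 410 × 0.117035 = 48.0.

48.0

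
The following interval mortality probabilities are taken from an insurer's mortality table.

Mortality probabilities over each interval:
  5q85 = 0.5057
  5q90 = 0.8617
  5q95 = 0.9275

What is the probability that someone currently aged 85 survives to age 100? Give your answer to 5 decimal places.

The overall survival probability is (1 − 0.5057) × (1 − 0.8617) × (1 − 0.9275).
= 0.4943 × 0.1383 × 0.0725 = 0.004956.

0.00496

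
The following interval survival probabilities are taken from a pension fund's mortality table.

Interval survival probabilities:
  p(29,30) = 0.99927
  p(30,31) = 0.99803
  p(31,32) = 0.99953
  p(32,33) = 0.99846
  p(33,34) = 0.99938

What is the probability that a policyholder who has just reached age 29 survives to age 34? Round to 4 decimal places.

0.9947

Chaining the interval survival probabilities: 0.99927 × 0.99803 × 0.99953 × 0.99846 × 0.99938.
= 0.994680.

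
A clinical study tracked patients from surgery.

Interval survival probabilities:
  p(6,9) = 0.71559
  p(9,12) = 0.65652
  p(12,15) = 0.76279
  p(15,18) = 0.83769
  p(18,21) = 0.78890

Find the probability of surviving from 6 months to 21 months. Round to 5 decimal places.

The overall survival probability is 0.71559 × 0.65652 × 0.76279 × 0.83769 × 0.78890.
= 0.236822.

0.23682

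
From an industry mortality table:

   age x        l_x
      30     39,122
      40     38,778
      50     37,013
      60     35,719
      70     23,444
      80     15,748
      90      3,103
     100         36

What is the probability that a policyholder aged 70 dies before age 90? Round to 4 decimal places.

P(die before 90 | alive at 70) = 1 − l_90/l_70 = 1 − 3,103/23,444 = (20,341)/23,444 = 0.867642.

0.8676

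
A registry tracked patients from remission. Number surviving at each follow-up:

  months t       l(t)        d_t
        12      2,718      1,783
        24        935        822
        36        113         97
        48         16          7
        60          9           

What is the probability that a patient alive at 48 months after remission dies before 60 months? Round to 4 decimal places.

0.4375

P(die before 60 | alive at 48) = 1 − l(60)/l(48) = 1 − 9/16 = (7)/16 = 0.437500.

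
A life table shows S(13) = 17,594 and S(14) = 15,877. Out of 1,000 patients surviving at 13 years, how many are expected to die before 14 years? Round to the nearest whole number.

98

The relevant probability is 1 − 15,877/17,594 = 0.097590.
Expected number = 1,000 × 0.097590 = 98.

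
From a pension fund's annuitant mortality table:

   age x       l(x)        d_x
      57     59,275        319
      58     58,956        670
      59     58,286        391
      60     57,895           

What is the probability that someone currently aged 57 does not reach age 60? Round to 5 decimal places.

P(die before 60 | alive at 57) = 1 − l(60)/l(57) = 1 − 57,895/59,275 = (1,380)/59,275 = 0.023281.

0.02328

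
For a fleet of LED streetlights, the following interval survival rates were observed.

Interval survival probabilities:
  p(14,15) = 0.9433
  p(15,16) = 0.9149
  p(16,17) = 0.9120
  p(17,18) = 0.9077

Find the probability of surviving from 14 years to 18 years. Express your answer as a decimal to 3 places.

0.714

P(survive 14→18) = 0.9433 × 0.9149 × 0.9120 × 0.9077.
= 0.714432.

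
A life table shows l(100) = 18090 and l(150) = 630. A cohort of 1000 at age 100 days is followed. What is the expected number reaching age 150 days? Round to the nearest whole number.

The relevant probability is 630/18090 = 0.034826.
Expected number = 1000 × 0.034826 = 35.

35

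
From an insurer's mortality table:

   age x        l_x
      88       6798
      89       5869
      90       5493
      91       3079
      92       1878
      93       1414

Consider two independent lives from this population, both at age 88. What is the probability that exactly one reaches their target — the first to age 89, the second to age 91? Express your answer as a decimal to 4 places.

p₁ = l_89/l_88 = 5869/6798 = 0.863342; p₂ = l_91/l_88 = 3079/6798 = 0.452927.
P(exactly one) = p₁(1−p₂) + (1−p₁)p₂ = 0.472311 + 0.061896 = 0.534207.

0.5342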